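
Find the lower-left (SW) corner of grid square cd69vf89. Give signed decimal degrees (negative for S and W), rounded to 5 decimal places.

Field C=2, D=3: +2·20° lon, +3·10° lat → SW at lon -140°, lat -60°.
Square 6, 9: +6·2° lon, +9·1° lat → SW at lon -128°, lat -51°.
Subsquare v=21, f=5: +21·0.0833333° lon, +5·0.0416667° lat → SW at lon -126.25°, lat -50.7917°.
Extended square 8, 9: +8·0.00833333° lon, +9·0.00416667° lat → SW at lon -126.183°, lat -50.7542°.
latitude -50.75417, longitude -126.18333.

-50.75417, -126.18333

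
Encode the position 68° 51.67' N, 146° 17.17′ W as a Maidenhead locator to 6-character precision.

BP68uu

Add 180° to longitude and 90° to latitude: 33.7138, 158.8612.
Field: 33.7138/20 → 1 → B, 158.8612/10 → 15 → P; chars BP.
Square: 13.7138/2 → 6, 8.8612/1 → 8; chars 68.
Subsquare: 1.7138/0.0833333 → 20 → u, 0.8612/0.0416667 → 20 → u; chars uu.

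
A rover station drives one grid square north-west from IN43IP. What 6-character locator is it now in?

Longitude subsquare i = 8; −1 → 7 = h.
Latitude subsquare p = 15; +1 → 16 = q.

IN43hq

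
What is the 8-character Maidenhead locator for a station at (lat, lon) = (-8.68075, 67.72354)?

MI31uh66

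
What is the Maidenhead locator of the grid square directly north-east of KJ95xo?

LJ05ap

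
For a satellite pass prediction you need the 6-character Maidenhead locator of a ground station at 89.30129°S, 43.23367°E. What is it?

LA10oq

Offset from 180°W / 90°S: lon 223.2337°, lat 0.6987°.
Field (20°×10°, letters A–R): 223.2337/20 → 11 → L, 0.6987/10 → 0 → A; chars LA.
Square (2°×1°, digits 0–9): 3.2337/2 → 1, 0.6987/1 → 0; chars 10.
Subsquare (5′×2.5′, letters a–x): 1.2337/0.0833333 → 14 → o, 0.6987/0.0416667 → 16 → q; chars oq.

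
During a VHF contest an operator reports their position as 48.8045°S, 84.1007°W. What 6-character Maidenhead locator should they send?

EE71we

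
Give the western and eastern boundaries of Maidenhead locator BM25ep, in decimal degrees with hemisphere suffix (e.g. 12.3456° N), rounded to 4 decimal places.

Field B=1, M=12: +1·20° lon, +12·10° lat → SW at lon -160°, lat 30°.
Square 2, 5: +2·2° lon, +5·1° lat → SW at lon -156°, lat 35°.
Subsquare e=4, p=15: +4·0.0833333° lon, +15·0.0416667° lat → SW at lon -155.667°, lat 35.625°.
Cell spans 0.0833333° lon × 0.0416667° lat.
west 155.6667° W, east 155.5833° W.

155.6667° W, 155.5833° W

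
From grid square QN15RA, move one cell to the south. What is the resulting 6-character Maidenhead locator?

QN14rx

Latitude subsquare a = 0; −1 → -1, wraps to 23 = x, carry into square.
Latitude square 5; −1 → 4.
The longitude characters are unchanged.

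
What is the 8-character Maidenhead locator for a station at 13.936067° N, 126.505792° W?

CK63rw94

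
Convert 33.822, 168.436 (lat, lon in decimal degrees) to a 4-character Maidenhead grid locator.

RM43

Shift to the Maidenhead origin (180°W, 90°S): lon 348.44, lat 123.82.
Field: lon ⌊348.44/20⌋ = 17 → R; lat ⌊123.82/10⌋ = 12 → M.
Square: lon ⌊8.44/2⌋ = 4; lat ⌊3.82/1⌋ = 3.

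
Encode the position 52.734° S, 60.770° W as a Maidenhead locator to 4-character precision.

FD97

Shift to the Maidenhead origin (180°W, 90°S): lon 119.23, lat 37.27.
Field (20°×10°, letters A–R): lon ⌊119.23/20⌋ = 5 → F; lat ⌊37.27/10⌋ = 3 → D.
Square (2°×1°, digits 0–9): lon ⌊19.23/2⌋ = 9; lat ⌊7.27/1⌋ = 7.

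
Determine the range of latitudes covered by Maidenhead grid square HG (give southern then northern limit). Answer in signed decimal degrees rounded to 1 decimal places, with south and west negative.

-30.0, -20.0

Field H=7, G=6: +7·20° lon, +6·10° lat → SW at lon -40°, lat -30°.
Cell spans 20° lon × 10° lat.
south -30.0, north -20.0.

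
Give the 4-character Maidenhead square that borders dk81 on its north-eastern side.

DK92

Longitude square 8; +1 → 9.
Latitude square 1; +1 → 2.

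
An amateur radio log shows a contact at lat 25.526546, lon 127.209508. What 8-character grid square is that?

PL35om56

Shift to the Maidenhead origin (180°W, 90°S): lon 307.20951, lat 115.52655.
Field: 307.20951/20 → 15 → P, 115.52655/10 → 11 → L; chars PL.
Square: 7.20951/2 → 3, 5.52655/1 → 5; chars 35.
Subsquare: 1.20951/0.0833333 → 14 → o, 0.52655/0.0416667 → 12 → m; chars om.
Extended square: 0.04284/0.00833333 → 5, 0.02655/0.00416667 → 6; chars 56.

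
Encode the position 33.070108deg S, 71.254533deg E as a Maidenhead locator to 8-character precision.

MF56pw03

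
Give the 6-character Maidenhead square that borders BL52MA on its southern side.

BL51mx

Latitude subsquare a = 0; −1 → -1, wraps to 23 = x, carry into square.
Latitude square 2; −1 → 1.
The longitude characters are unchanged.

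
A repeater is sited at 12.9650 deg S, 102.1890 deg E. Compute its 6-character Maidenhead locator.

OH17ca

Shift to the Maidenhead origin (180°W, 90°S): lon 282.1890, lat 77.0350.
Field: 282.1890/20 → 14 → O, 77.0350/10 → 7 → H; chars OH.
Square: 2.1890/2 → 1, 7.0350/1 → 7; chars 17.
Subsquare: 0.1890/0.0833333 → 2 → c, 0.0350/0.0416667 → 0 → a; chars ca.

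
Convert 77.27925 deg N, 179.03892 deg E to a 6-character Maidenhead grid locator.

RQ97mg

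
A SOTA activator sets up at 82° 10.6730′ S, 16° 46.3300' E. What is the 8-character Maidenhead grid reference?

JA87jt27

Shift to the Maidenhead origin (180°W, 90°S): lon 196.77217, lat 7.82212.
Field: 196.77217/20 → 9 → J, 7.82212/10 → 0 → A; chars JA.
Square: 16.77217/2 → 8, 7.82212/1 → 7; chars 87.
Subsquare: 0.77217/0.0833333 → 9 → j, 0.82212/0.0416667 → 19 → t; chars jt.
Extended square: 0.02217/0.00833333 → 2, 0.03045/0.00416667 → 7; chars 27.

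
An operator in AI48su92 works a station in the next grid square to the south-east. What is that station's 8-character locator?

AI48tu01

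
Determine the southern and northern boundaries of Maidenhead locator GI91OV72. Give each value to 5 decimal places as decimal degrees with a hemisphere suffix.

Field G=6, I=8: +6·20° lon, +8·10° lat → SW at lon -60°, lat -10°.
Square 9, 1: +9·2° lon, +1·1° lat → SW at lon -42°, lat -9°.
Subsquare o=14, v=21: +14·0.0833333° lon, +21·0.0416667° lat → SW at lon -40.8333°, lat -8.125°.
Extended square 7, 2: +7·0.00833333° lon, +2·0.00416667° lat → SW at lon -40.775°, lat -8.11667°.
Cell spans 0.00833333° lon × 0.00416667° lat.
south 8.11667° S, north 8.11250° S.

8.11667° S, 8.11250° S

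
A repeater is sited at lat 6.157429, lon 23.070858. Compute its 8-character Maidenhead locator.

KJ16md87

Offset from 180°W / 90°S: lon 203.07086°, lat 96.15743°.
Field: 203.07086/20 → 10 → K, 96.15743/10 → 9 → J; chars KJ.
Square: 3.07086/2 → 1, 6.15743/1 → 6; chars 16.
Subsquare: 1.07086/0.0833333 → 12 → m, 0.15743/0.0416667 → 3 → d; chars md.
Extended square: 0.07086/0.00833333 → 8, 0.03243/0.00416667 → 7; chars 87.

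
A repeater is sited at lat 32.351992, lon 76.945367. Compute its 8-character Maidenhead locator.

MM82li34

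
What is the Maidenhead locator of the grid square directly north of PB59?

PC50

Latitude square 9; +1 → 10, wraps to 0, carry into field.
Latitude field B = 1; +1 → 2 = C.
The longitude characters are unchanged.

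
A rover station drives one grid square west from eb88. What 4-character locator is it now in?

EB78

Longitude square 8; −1 → 7.
The latitude characters are unchanged.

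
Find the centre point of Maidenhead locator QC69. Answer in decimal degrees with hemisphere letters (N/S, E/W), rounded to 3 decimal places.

60.500° S, 153.000° E

Field Q=16, C=2: +16·20° lon, +2·10° lat → SW at lon 140°, lat -70°.
Square 6, 9: +6·2° lon, +9·1° lat → SW at lon 152°, lat -61°.
Cell spans 2° lon × 1° lat. Centre is SW corner plus half of each.
latitude 60.500° S, longitude 153.000° E.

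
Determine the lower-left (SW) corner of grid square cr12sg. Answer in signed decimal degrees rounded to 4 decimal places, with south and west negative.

82.2500, -136.5000

Field C=2, R=17: +2·20° lon, +17·10° lat → SW at lon -140°, lat 80°.
Square 1, 2: +1·2° lon, +2·1° lat → SW at lon -138°, lat 82°.
Subsquare s=18, g=6: +18·0.0833333° lon, +6·0.0416667° lat → SW at lon -136.5°, lat 82.25°.
latitude 82.2500, longitude -136.5000.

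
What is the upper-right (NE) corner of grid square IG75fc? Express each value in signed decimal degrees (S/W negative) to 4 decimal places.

-24.8750, -5.5000

Field I=8, G=6: +8·20° lon, +6·10° lat → SW at lon -20°, lat -30°.
Square 7, 5: +7·2° lon, +5·1° lat → SW at lon -6°, lat -25°.
Subsquare f=5, c=2: +5·0.0833333° lon, +2·0.0416667° lat → SW at lon -5.58333°, lat -24.9167°.
Cell spans 0.0833333° lon × 0.0416667° lat. NE corner is SW corner plus one full cell.
latitude -24.8750, longitude -5.5000.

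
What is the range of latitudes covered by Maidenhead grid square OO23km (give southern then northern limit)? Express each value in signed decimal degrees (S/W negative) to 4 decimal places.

53.5000, 53.5417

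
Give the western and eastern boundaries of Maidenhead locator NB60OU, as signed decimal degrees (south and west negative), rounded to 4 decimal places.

93.1667, 93.2500

Field N=13, B=1: +13·20° lon, +1·10° lat → SW at lon 80°, lat -80°.
Square 6, 0: +6·2° lon, +0·1° lat → SW at lon 92°, lat -80°.
Subsquare o=14, u=20: +14·0.0833333° lon, +20·0.0416667° lat → SW at lon 93.1667°, lat -79.1667°.
Cell spans 0.0833333° lon × 0.0416667° lat.
west 93.1667, east 93.2500.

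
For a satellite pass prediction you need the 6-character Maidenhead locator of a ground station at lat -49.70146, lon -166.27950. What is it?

Add 180° to longitude and 90° to latitude: 13.7205, 40.2985.
Field: 13.7205/20 → 0 → A, 40.2985/10 → 4 → E; chars AE.
Square: 13.7205/2 → 6, 0.2985/1 → 0; chars 60.
Subsquare: 1.7205/0.0833333 → 20 → u, 0.2985/0.0416667 → 7 → h; chars uh.

AE60uh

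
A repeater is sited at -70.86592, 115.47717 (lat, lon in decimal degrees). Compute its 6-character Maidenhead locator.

Offset from 180°W / 90°S: lon 295.4772°, lat 19.1341°.
Field: lon ⌊295.4772/20⌋ = 14 → O; lat ⌊19.1341/10⌋ = 1 → B.
Square: lon ⌊15.4772/2⌋ = 7; lat ⌊9.1341/1⌋ = 9.
Subsquare: lon ⌊1.4772/0.0833333⌋ = 17 → r; lat ⌊0.1341/0.0416667⌋ = 3 → d.

OB79rd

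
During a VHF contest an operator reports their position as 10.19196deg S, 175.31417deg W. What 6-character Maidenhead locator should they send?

Shift to the Maidenhead origin (180°W, 90°S): lon 4.6858, lat 79.8080.
Field: 4.6858/20 → 0 → A, 79.8080/10 → 7 → H; chars AH.
Square: 4.6858/2 → 2, 9.8080/1 → 9; chars 29.
Subsquare: 0.6858/0.0833333 → 8 → i, 0.8080/0.0416667 → 19 → t; chars it.

AH29it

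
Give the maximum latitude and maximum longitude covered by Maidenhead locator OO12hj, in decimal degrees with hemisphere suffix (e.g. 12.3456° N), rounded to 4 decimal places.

Field O=14, O=14: +14·20° lon, +14·10° lat → SW at lon 100°, lat 50°.
Square 1, 2: +1·2° lon, +2·1° lat → SW at lon 102°, lat 52°.
Subsquare h=7, j=9: +7·0.0833333° lon, +9·0.0416667° lat → SW at lon 102.583°, lat 52.375°.
Cell spans 0.0833333° lon × 0.0416667° lat. NE corner is SW corner plus one full cell.
latitude 52.4167° N, longitude 102.6667° E.

52.4167° N, 102.6667° E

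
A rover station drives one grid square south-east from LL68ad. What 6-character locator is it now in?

LL68bc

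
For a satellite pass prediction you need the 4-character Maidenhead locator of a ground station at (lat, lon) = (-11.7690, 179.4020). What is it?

RH98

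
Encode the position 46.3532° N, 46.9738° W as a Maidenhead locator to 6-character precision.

GN66mi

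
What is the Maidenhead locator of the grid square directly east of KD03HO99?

KD03io09

Longitude extended square 9; +1 → 10, wraps to 0, carry into subsquare.
Longitude subsquare h = 7; +1 → 8 = i.
The latitude characters are unchanged.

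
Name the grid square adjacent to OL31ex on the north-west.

Longitude subsquare e = 4; −1 → 3 = d.
Latitude subsquare x = 23; +1 → 24, wraps to 0 = a, carry into square.
Latitude square 1; +1 → 2.

OL32da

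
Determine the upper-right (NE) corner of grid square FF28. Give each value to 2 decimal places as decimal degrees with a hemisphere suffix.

31.00° S, 74.00° W

Field F=5, F=5: +5·20° lon, +5·10° lat → SW at lon -80°, lat -40°.
Square 2, 8: +2·2° lon, +8·1° lat → SW at lon -76°, lat -32°.
Cell spans 2° lon × 1° lat. NE corner is SW corner plus one full cell.
latitude 31.00° S, longitude 74.00° W.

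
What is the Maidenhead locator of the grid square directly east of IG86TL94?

IG86ul04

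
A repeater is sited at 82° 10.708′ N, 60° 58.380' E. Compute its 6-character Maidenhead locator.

Shift to the Maidenhead origin (180°W, 90°S): lon 240.9730, lat 172.1785.
Field: 240.9730/20 → 12 → M, 172.1785/10 → 17 → R; chars MR.
Square: 0.9730/2 → 0, 2.1785/1 → 2; chars 02.
Subsquare: 0.9730/0.0833333 → 11 → l, 0.1785/0.0416667 → 4 → e; chars le.

MR02le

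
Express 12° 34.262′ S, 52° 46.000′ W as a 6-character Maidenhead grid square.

Add 180° to longitude and 90° to latitude: 127.2333, 77.4290.
Field: 127.2333/20 → 6 → G, 77.4290/10 → 7 → H; chars GH.
Square: 7.2333/2 → 3, 7.4290/1 → 7; chars 37.
Subsquare: 1.2333/0.0833333 → 14 → o, 0.4290/0.0416667 → 10 → k; chars ok.

GH37ok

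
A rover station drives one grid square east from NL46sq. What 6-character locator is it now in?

NL46tq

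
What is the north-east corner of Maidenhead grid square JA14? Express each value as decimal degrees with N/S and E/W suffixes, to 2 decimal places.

85.00° S, 4.00° E

Field J=9, A=0: +9·20° lon, +0·10° lat → SW at lon 0°, lat -90°.
Square 1, 4: +1·2° lon, +4·1° lat → SW at lon 2°, lat -86°.
Cell spans 2° lon × 1° lat. NE corner is SW corner plus one full cell.
latitude 85.00° S, longitude 4.00° E.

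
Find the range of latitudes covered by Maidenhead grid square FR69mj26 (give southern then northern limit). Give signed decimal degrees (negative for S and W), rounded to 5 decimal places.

Field F=5, R=17: +5·20° lon, +17·10° lat → SW at lon -80°, lat 80°.
Square 6, 9: +6·2° lon, +9·1° lat → SW at lon -68°, lat 89°.
Subsquare m=12, j=9: +12·0.0833333° lon, +9·0.0416667° lat → SW at lon -67°, lat 89.375°.
Extended square 2, 6: +2·0.00833333° lon, +6·0.00416667° lat → SW at lon -66.9833°, lat 89.4°.
Cell spans 0.00833333° lon × 0.00416667° lat.
south 89.40000, north 89.40417.

89.40000, 89.40417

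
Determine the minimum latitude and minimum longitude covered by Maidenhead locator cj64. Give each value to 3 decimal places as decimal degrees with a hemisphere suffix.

4.000° N, 128.000° W

Field C=2, J=9: +2·20° lon, +9·10° lat → SW at lon -140°, lat 0°.
Square 6, 4: +6·2° lon, +4·1° lat → SW at lon -128°, lat 4°.
latitude 4.000° N, longitude 128.000° W.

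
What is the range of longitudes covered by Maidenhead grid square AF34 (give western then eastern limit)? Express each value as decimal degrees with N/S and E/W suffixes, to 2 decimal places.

174.00° W, 172.00° W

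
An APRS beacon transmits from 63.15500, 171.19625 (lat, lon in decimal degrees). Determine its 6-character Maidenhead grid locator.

RP53od

Offset from 180°W / 90°S: lon 351.1962°, lat 153.1550°.
Field: lon ⌊351.1962/20⌋ = 17 → R; lat ⌊153.1550/10⌋ = 15 → P.
Square: lon ⌊11.1962/2⌋ = 5; lat ⌊3.1550/1⌋ = 3.
Subsquare: lon ⌊1.1962/0.0833333⌋ = 14 → o; lat ⌊0.1550/0.0416667⌋ = 3 → d.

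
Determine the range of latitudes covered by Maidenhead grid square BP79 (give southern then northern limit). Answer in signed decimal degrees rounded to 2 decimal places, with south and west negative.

Field B=1, P=15: +1·20° lon, +15·10° lat → SW at lon -160°, lat 60°.
Square 7, 9: +7·2° lon, +9·1° lat → SW at lon -146°, lat 69°.
Cell spans 2° lon × 1° lat.
south 69.00, north 70.00.

69.00, 70.00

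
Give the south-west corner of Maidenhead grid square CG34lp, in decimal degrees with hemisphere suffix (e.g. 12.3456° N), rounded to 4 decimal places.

Field C=2, G=6: +2·20° lon, +6·10° lat → SW at lon -140°, lat -30°.
Square 3, 4: +3·2° lon, +4·1° lat → SW at lon -134°, lat -26°.
Subsquare l=11, p=15: +11·0.0833333° lon, +15·0.0416667° lat → SW at lon -133.083°, lat -25.375°.
latitude 25.3750° S, longitude 133.0833° W.

25.3750° S, 133.0833° W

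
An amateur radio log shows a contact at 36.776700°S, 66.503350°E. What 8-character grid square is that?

MF33gf03

Offset from 180°W / 90°S: lon 246.50335°, lat 53.22330°.
Field: 246.50335/20 → 12 → M, 53.22330/10 → 5 → F; chars MF.
Square: 6.50335/2 → 3, 3.22330/1 → 3; chars 33.
Subsquare: 0.50335/0.0833333 → 6 → g, 0.22330/0.0416667 → 5 → f; chars gf.
Extended square: 0.00335/0.00833333 → 0, 0.01497/0.00416667 → 3; chars 03.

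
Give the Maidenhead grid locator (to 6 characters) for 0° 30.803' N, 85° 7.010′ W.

Shift to the Maidenhead origin (180°W, 90°S): lon 94.8832, lat 90.5134.
Field: lon ⌊94.8832/20⌋ = 4 → E; lat ⌊90.5134/10⌋ = 9 → J.
Square: lon ⌊14.8832/2⌋ = 7; lat ⌊0.5134/1⌋ = 0.
Subsquare: lon ⌊0.8832/0.0833333⌋ = 10 → k; lat ⌊0.5134/0.0416667⌋ = 12 → m.

EJ70km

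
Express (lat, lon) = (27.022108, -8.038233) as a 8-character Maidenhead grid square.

IL57xa55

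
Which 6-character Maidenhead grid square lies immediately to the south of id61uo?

ID61un

Latitude subsquare o = 14; −1 → 13 = n.
The longitude characters are unchanged.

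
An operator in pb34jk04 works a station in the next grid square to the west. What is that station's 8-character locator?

PB34ik94

Longitude extended square 0; −1 → -1, wraps to 9, carry into subsquare.
Longitude subsquare j = 9; −1 → 8 = i.
The latitude characters are unchanged.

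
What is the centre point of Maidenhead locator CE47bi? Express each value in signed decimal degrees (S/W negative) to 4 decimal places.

Field C=2, E=4: +2·20° lon, +4·10° lat → SW at lon -140°, lat -50°.
Square 4, 7: +4·2° lon, +7·1° lat → SW at lon -132°, lat -43°.
Subsquare b=1, i=8: +1·0.0833333° lon, +8·0.0416667° lat → SW at lon -131.917°, lat -42.6667°.
Cell spans 0.0833333° lon × 0.0416667° lat. Centre is SW corner plus half of each.
latitude -42.6458, longitude -131.8750.

-42.6458, -131.8750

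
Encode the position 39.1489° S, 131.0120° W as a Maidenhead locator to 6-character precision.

CF40lu

Offset from 180°W / 90°S: lon 48.9880°, lat 50.8511°.
Field (20°×10°, letters A–R): lon ⌊48.9880/20⌋ = 2 → C; lat ⌊50.8511/10⌋ = 5 → F.
Square (2°×1°, digits 0–9): lon ⌊8.9880/2⌋ = 4; lat ⌊0.8511/1⌋ = 0.
Subsquare (5′×2.5′, letters a–x): lon ⌊0.9880/0.0833333⌋ = 11 → l; lat ⌊0.8511/0.0416667⌋ = 20 → u.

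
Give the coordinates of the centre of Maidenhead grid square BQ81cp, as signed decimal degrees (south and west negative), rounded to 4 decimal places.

71.6458, -143.7917

Field B=1, Q=16: +1·20° lon, +16·10° lat → SW at lon -160°, lat 70°.
Square 8, 1: +8·2° lon, +1·1° lat → SW at lon -144°, lat 71°.
Subsquare c=2, p=15: +2·0.0833333° lon, +15·0.0416667° lat → SW at lon -143.833°, lat 71.625°.
Cell spans 0.0833333° lon × 0.0416667° lat. Centre is SW corner plus half of each.
latitude 71.6458, longitude -143.7917.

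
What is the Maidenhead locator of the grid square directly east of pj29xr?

PJ39ar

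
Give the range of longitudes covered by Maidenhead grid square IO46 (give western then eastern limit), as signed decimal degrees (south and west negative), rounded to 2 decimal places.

-12.00, -10.00

Field I=8, O=14: +8·20° lon, +14·10° lat → SW at lon -20°, lat 50°.
Square 4, 6: +4·2° lon, +6·1° lat → SW at lon -12°, lat 56°.
Cell spans 2° lon × 1° lat.
west -12.00, east -10.00.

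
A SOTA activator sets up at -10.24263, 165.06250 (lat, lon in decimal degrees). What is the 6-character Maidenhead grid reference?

RH29ms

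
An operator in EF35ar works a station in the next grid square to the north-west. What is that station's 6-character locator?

EF25xs

Longitude subsquare a = 0; −1 → -1, wraps to 23 = x, carry into square.
Longitude square 3; −1 → 2.
Latitude subsquare r = 17; +1 → 18 = s.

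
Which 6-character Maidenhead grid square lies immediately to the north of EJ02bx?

Latitude subsquare x = 23; +1 → 24, wraps to 0 = a, carry into square.
Latitude square 2; +1 → 3.
The longitude characters are unchanged.

EJ03ba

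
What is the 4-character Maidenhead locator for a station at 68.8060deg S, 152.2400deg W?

Add 180° to longitude and 90° to latitude: 27.76, 21.19.
Field: 27.76/20 → 1 → B, 21.19/10 → 2 → C; chars BC.
Square: 7.76/2 → 3, 1.19/1 → 1; chars 31.

BC31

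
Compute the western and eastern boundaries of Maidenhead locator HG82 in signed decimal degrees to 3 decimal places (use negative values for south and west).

-24.000, -22.000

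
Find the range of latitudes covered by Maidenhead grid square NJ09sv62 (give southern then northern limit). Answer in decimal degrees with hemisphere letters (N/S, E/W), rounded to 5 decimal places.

Field N=13, J=9: +13·20° lon, +9·10° lat → SW at lon 80°, lat 0°.
Square 0, 9: +0·2° lon, +9·1° lat → SW at lon 80°, lat 9°.
Subsquare s=18, v=21: +18·0.0833333° lon, +21·0.0416667° lat → SW at lon 81.5°, lat 9.875°.
Extended square 6, 2: +6·0.00833333° lon, +2·0.00416667° lat → SW at lon 81.55°, lat 9.88333°.
Cell spans 0.00833333° lon × 0.00416667° lat.
south 9.88333° N, north 9.88750° N.

9.88333° N, 9.88750° N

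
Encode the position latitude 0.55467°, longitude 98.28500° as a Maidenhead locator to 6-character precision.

Offset from 180°W / 90°S: lon 278.2850°, lat 90.5547°.
Field (20°×10°, letters A–R): 278.2850/20 → 13 → N, 90.5547/10 → 9 → J; chars NJ.
Square (2°×1°, digits 0–9): 18.2850/2 → 9, 0.5547/1 → 0; chars 90.
Subsquare (5′×2.5′, letters a–x): 0.2850/0.0833333 → 3 → d, 0.5547/0.0416667 → 13 → n; chars dn.

NJ90dn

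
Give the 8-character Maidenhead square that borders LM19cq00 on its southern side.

Latitude extended square 0; −1 → -1, wraps to 9, carry into subsquare.
Latitude subsquare q = 16; −1 → 15 = p.
The longitude characters are unchanged.

LM19cp09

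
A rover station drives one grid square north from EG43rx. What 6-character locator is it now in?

Latitude subsquare x = 23; +1 → 24, wraps to 0 = a, carry into square.
Latitude square 3; +1 → 4.
The longitude characters are unchanged.

EG44ra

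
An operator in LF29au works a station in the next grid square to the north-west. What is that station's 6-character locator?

Longitude subsquare a = 0; −1 → -1, wraps to 23 = x, carry into square.
Longitude square 2; −1 → 1.
Latitude subsquare u = 20; +1 → 21 = v.

LF19xv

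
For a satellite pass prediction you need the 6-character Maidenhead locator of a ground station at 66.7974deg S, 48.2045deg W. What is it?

GC53ve

Offset from 180°W / 90°S: lon 131.7955°, lat 23.2026°.
Field (20°×10°, letters A–R): 131.7955/20 → 6 → G, 23.2026/10 → 2 → C; chars GC.
Square (2°×1°, digits 0–9): 11.7955/2 → 5, 3.2026/1 → 3; chars 53.
Subsquare (5′×2.5′, letters a–x): 1.7955/0.0833333 → 21 → v, 0.2026/0.0416667 → 4 → e; chars ve.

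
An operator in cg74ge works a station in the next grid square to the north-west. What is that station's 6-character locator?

CG74ff

Longitude subsquare g = 6; −1 → 5 = f.
Latitude subsquare e = 4; +1 → 5 = f.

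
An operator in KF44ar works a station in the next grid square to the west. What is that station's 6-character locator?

Longitude subsquare a = 0; −1 → -1, wraps to 23 = x, carry into square.
Longitude square 4; −1 → 3.
The latitude characters are unchanged.

KF34xr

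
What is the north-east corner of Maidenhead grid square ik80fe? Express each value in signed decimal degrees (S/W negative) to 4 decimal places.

10.2083, -3.5000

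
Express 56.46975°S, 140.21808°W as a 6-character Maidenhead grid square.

BD93vm

Offset from 180°W / 90°S: lon 39.7819°, lat 33.5303°.
Field: 39.7819/20 → 1 → B, 33.5303/10 → 3 → D; chars BD.
Square: 19.7819/2 → 9, 3.5303/1 → 3; chars 93.
Subsquare: 1.7819/0.0833333 → 21 → v, 0.5303/0.0416667 → 12 → m; chars vm.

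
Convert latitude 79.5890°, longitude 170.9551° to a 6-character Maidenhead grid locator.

Add 180° to longitude and 90° to latitude: 350.9551, 169.5890.
Field: lon ⌊350.9551/20⌋ = 17 → R; lat ⌊169.5890/10⌋ = 16 → Q.
Square: lon ⌊10.9551/2⌋ = 5; lat ⌊9.5890/1⌋ = 9.
Subsquare: lon ⌊0.9551/0.0833333⌋ = 11 → l; lat ⌊0.5890/0.0416667⌋ = 14 → o.

RQ59lo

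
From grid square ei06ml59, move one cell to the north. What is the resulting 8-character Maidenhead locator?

EI06mm50

Latitude extended square 9; +1 → 10, wraps to 0, carry into subsquare.
Latitude subsquare l = 11; +1 → 12 = m.
The longitude characters are unchanged.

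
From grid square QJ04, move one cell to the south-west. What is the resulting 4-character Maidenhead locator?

PJ93

Longitude square 0; −1 → -1, wraps to 9, carry into field.
Longitude field Q = 16; −1 → 15 = P.
Latitude square 4; −1 → 3.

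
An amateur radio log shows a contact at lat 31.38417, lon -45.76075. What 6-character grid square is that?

GM71cj

Shift to the Maidenhead origin (180°W, 90°S): lon 134.2392, lat 121.3842.
Field (20°×10°, letters A–R): lon ⌊134.2392/20⌋ = 6 → G; lat ⌊121.3842/10⌋ = 12 → M.
Square (2°×1°, digits 0–9): lon ⌊14.2392/2⌋ = 7; lat ⌊1.3842/1⌋ = 1.
Subsquare (5′×2.5′, letters a–x): lon ⌊0.2392/0.0833333⌋ = 2 → c; lat ⌊0.3842/0.0416667⌋ = 9 → j.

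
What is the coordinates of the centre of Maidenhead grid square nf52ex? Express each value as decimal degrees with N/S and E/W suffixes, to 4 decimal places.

37.0208° S, 90.3750° E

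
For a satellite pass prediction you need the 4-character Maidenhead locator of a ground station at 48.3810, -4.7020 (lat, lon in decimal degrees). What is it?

IN78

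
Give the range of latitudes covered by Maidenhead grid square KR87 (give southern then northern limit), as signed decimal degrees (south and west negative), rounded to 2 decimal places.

87.00, 88.00

Field K=10, R=17: +10·20° lon, +17·10° lat → SW at lon 20°, lat 80°.
Square 8, 7: +8·2° lon, +7·1° lat → SW at lon 36°, lat 87°.
Cell spans 2° lon × 1° lat.
south 87.00, north 88.00.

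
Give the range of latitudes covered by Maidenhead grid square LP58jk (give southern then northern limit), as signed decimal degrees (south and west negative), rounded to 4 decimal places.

68.4167, 68.4583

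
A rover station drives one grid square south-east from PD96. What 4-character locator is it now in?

Longitude square 9; +1 → 10, wraps to 0, carry into field.
Longitude field P = 15; +1 → 16 = Q.
Latitude square 6; −1 → 5.

QD05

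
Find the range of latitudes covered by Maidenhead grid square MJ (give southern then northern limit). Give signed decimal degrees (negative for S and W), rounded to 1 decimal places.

Field M=12, J=9: +12·20° lon, +9·10° lat → SW at lon 60°, lat 0°.
Cell spans 20° lon × 10° lat.
south 0.0, north 10.0.

0.0, 10.0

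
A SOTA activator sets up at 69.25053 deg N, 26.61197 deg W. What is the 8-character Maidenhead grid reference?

HP69qg60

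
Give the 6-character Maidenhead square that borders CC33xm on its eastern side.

Longitude subsquare x = 23; +1 → 24, wraps to 0 = a, carry into square.
Longitude square 3; +1 → 4.
The latitude characters are unchanged.

CC43am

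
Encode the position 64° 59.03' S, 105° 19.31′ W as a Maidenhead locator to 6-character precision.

DC75ia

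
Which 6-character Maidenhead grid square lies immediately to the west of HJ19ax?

Longitude subsquare a = 0; −1 → -1, wraps to 23 = x, carry into square.
Longitude square 1; −1 → 0.
The latitude characters are unchanged.

HJ09xx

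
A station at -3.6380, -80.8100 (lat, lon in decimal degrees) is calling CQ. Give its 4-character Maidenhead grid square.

Shift to the Maidenhead origin (180°W, 90°S): lon 99.19, lat 86.36.
Field: lon ⌊99.19/20⌋ = 4 → E; lat ⌊86.36/10⌋ = 8 → I.
Square: lon ⌊19.19/2⌋ = 9; lat ⌊6.36/1⌋ = 6.

EI96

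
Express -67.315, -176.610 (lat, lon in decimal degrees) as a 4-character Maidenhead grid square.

Offset from 180°W / 90°S: lon 3.39°, lat 22.69°.
Field: lon ⌊3.39/20⌋ = 0 → A; lat ⌊22.69/10⌋ = 2 → C.
Square: lon ⌊3.39/2⌋ = 1; lat ⌊2.69/1⌋ = 2.

AC12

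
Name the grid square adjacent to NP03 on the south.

Latitude square 3; −1 → 2.
The longitude characters are unchanged.

NP02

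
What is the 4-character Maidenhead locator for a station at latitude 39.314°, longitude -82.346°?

EM89

Add 180° to longitude and 90° to latitude: 97.65, 129.31.
Field: lon ⌊97.65/20⌋ = 4 → E; lat ⌊129.31/10⌋ = 12 → M.
Square: lon ⌊17.65/2⌋ = 8; lat ⌊9.31/1⌋ = 9.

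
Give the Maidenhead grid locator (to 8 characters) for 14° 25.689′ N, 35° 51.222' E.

Add 180° to longitude and 90° to latitude: 215.85370, 104.42815.
Field: 215.85370/20 → 10 → K, 104.42815/10 → 10 → K; chars KK.
Square: 15.85370/2 → 7, 4.42815/1 → 4; chars 74.
Subsquare: 1.85370/0.0833333 → 22 → w, 0.42815/0.0416667 → 10 → k; chars wk.
Extended square: 0.02037/0.00833333 → 2, 0.01148/0.00416667 → 2; chars 22.

KK74wk22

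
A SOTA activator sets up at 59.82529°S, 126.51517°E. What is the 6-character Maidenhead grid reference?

PD30ge

Add 180° to longitude and 90° to latitude: 306.5152, 30.1747.
Field (20°×10°, letters A–R): lon ⌊306.5152/20⌋ = 15 → P; lat ⌊30.1747/10⌋ = 3 → D.
Square (2°×1°, digits 0–9): lon ⌊6.5152/2⌋ = 3; lat ⌊0.1747/1⌋ = 0.
Subsquare (5′×2.5′, letters a–x): lon ⌊0.5152/0.0833333⌋ = 6 → g; lat ⌊0.1747/0.0416667⌋ = 4 → e.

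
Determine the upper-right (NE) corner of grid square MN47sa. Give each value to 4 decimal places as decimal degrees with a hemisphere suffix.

47.0417° N, 69.5833° E

Field M=12, N=13: +12·20° lon, +13·10° lat → SW at lon 60°, lat 40°.
Square 4, 7: +4·2° lon, +7·1° lat → SW at lon 68°, lat 47°.
Subsquare s=18, a=0: +18·0.0833333° lon, +0·0.0416667° lat → SW at lon 69.5°, lat 47°.
Cell spans 0.0833333° lon × 0.0416667° lat. NE corner is SW corner plus one full cell.
latitude 47.0417° N, longitude 69.5833° E.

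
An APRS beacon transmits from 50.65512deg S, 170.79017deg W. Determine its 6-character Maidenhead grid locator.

Shift to the Maidenhead origin (180°W, 90°S): lon 9.2098, lat 39.3449.
Field: lon ⌊9.2098/20⌋ = 0 → A; lat ⌊39.3449/10⌋ = 3 → D.
Square: lon ⌊9.2098/2⌋ = 4; lat ⌊9.3449/1⌋ = 9.
Subsquare: lon ⌊1.2098/0.0833333⌋ = 14 → o; lat ⌊0.3449/0.0416667⌋ = 8 → i.

AD49oi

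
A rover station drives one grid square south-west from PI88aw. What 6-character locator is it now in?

Longitude subsquare a = 0; −1 → -1, wraps to 23 = x, carry into square.
Longitude square 8; −1 → 7.
Latitude subsquare w = 22; −1 → 21 = v.

PI78xv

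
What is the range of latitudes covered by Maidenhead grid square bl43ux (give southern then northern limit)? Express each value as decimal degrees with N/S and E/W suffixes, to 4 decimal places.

23.9583° N, 24.0000° N

Field B=1, L=11: +1·20° lon, +11·10° lat → SW at lon -160°, lat 20°.
Square 4, 3: +4·2° lon, +3·1° lat → SW at lon -152°, lat 23°.
Subsquare u=20, x=23: +20·0.0833333° lon, +23·0.0416667° lat → SW at lon -150.333°, lat 23.9583°.
Cell spans 0.0833333° lon × 0.0416667° lat.
south 23.9583° N, north 24.0000° N.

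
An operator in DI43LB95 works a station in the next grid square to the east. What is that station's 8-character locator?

Longitude extended square 9; +1 → 10, wraps to 0, carry into subsquare.
Longitude subsquare l = 11; +1 → 12 = m.
The latitude characters are unchanged.

DI43mb05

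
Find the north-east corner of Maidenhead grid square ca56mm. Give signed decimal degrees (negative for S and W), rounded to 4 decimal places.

Field C=2, A=0: +2·20° lon, +0·10° lat → SW at lon -140°, lat -90°.
Square 5, 6: +5·2° lon, +6·1° lat → SW at lon -130°, lat -84°.
Subsquare m=12, m=12: +12·0.0833333° lon, +12·0.0416667° lat → SW at lon -129°, lat -83.5°.
Cell spans 0.0833333° lon × 0.0416667° lat. NE corner is SW corner plus one full cell.
latitude -83.4583, longitude -128.9167.

-83.4583, -128.9167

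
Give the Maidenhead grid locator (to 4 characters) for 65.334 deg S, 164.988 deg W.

Add 180° to longitude and 90° to latitude: 15.01, 24.67.
Field: lon ⌊15.01/20⌋ = 0 → A; lat ⌊24.67/10⌋ = 2 → C.
Square: lon ⌊15.01/2⌋ = 7; lat ⌊4.67/1⌋ = 4.

AC74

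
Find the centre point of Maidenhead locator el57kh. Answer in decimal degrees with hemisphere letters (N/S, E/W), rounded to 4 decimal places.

27.3125° N, 89.1250° W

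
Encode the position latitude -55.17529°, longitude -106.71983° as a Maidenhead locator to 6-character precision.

Shift to the Maidenhead origin (180°W, 90°S): lon 73.2802, lat 34.8247.
Field: lon ⌊73.2802/20⌋ = 3 → D; lat ⌊34.8247/10⌋ = 3 → D.
Square: lon ⌊13.2802/2⌋ = 6; lat ⌊4.8247/1⌋ = 4.
Subsquare: lon ⌊1.2802/0.0833333⌋ = 15 → p; lat ⌊0.8247/0.0416667⌋ = 19 → t.

DD64pt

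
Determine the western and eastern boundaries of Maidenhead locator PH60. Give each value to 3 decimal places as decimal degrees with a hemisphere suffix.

132.000° E, 134.000° E

Field P=15, H=7: +15·20° lon, +7·10° lat → SW at lon 120°, lat -20°.
Square 6, 0: +6·2° lon, +0·1° lat → SW at lon 132°, lat -20°.
Cell spans 2° lon × 1° lat.
west 132.000° E, east 134.000° E.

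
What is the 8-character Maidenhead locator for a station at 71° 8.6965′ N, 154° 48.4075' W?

BQ21od34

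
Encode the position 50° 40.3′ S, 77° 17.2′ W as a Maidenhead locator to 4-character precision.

FD19

Offset from 180°W / 90°S: lon 102.71°, lat 39.33°.
Field: 102.71/20 → 5 → F, 39.33/10 → 3 → D; chars FD.
Square: 2.71/2 → 1, 9.33/1 → 9; chars 19.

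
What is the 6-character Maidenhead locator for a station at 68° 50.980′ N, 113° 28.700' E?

OP68ru

Offset from 180°W / 90°S: lon 293.4783°, lat 158.8497°.
Field (20°×10°, letters A–R): lon ⌊293.4783/20⌋ = 14 → O; lat ⌊158.8497/10⌋ = 15 → P.
Square (2°×1°, digits 0–9): lon ⌊13.4783/2⌋ = 6; lat ⌊8.8497/1⌋ = 8.
Subsquare (5′×2.5′, letters a–x): lon ⌊1.4783/0.0833333⌋ = 17 → r; lat ⌊0.8497/0.0416667⌋ = 20 → u.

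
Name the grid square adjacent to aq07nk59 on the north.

AQ07nl50

Latitude extended square 9; +1 → 10, wraps to 0, carry into subsquare.
Latitude subsquare k = 10; +1 → 11 = l.
The longitude characters are unchanged.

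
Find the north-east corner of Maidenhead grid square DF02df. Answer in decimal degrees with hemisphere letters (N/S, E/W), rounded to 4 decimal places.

Field D=3, F=5: +3·20° lon, +5·10° lat → SW at lon -120°, lat -40°.
Square 0, 2: +0·2° lon, +2·1° lat → SW at lon -120°, lat -38°.
Subsquare d=3, f=5: +3·0.0833333° lon, +5·0.0416667° lat → SW at lon -119.75°, lat -37.7917°.
Cell spans 0.0833333° lon × 0.0416667° lat. NE corner is SW corner plus one full cell.
latitude 37.7500° S, longitude 119.6667° W.

37.7500° S, 119.6667° W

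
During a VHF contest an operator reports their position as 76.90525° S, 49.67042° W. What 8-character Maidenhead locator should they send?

GB53dc92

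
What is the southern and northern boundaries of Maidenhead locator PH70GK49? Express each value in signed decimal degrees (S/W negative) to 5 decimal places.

Field P=15, H=7: +15·20° lon, +7·10° lat → SW at lon 120°, lat -20°.
Square 7, 0: +7·2° lon, +0·1° lat → SW at lon 134°, lat -20°.
Subsquare g=6, k=10: +6·0.0833333° lon, +10·0.0416667° lat → SW at lon 134.5°, lat -19.5833°.
Extended square 4, 9: +4·0.00833333° lon, +9·0.00416667° lat → SW at lon 134.533°, lat -19.5458°.
Cell spans 0.00833333° lon × 0.00416667° lat.
south -19.54583, north -19.54167.

-19.54583, -19.54167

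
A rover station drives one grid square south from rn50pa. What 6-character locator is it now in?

RM59px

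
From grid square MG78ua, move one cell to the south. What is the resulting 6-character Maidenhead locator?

MG77ux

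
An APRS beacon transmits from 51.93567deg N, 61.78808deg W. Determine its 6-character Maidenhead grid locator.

FO91cw

Shift to the Maidenhead origin (180°W, 90°S): lon 118.2119, lat 141.9357.
Field: lon ⌊118.2119/20⌋ = 5 → F; lat ⌊141.9357/10⌋ = 14 → O.
Square: lon ⌊18.2119/2⌋ = 9; lat ⌊1.9357/1⌋ = 1.
Subsquare: lon ⌊0.2119/0.0833333⌋ = 2 → c; lat ⌊0.9357/0.0416667⌋ = 22 → w.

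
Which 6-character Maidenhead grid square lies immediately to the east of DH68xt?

Longitude subsquare x = 23; +1 → 24, wraps to 0 = a, carry into square.
Longitude square 6; +1 → 7.
The latitude characters are unchanged.

DH78at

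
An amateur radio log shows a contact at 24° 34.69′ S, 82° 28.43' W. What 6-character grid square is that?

Add 180° to longitude and 90° to latitude: 97.5262, 65.4218.
Field: lon ⌊97.5262/20⌋ = 4 → E; lat ⌊65.4218/10⌋ = 6 → G.
Square: lon ⌊17.5262/2⌋ = 8; lat ⌊5.4218/1⌋ = 5.
Subsquare: lon ⌊1.5262/0.0833333⌋ = 18 → s; lat ⌊0.4218/0.0416667⌋ = 10 → k.

EG85sk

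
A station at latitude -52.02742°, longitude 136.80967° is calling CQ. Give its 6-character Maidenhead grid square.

Add 180° to longitude and 90° to latitude: 316.8097, 37.9726.
Field: lon ⌊316.8097/20⌋ = 15 → P; lat ⌊37.9726/10⌋ = 3 → D.
Square: lon ⌊16.8097/2⌋ = 8; lat ⌊7.9726/1⌋ = 7.
Subsquare: lon ⌊0.8097/0.0833333⌋ = 9 → j; lat ⌊0.9726/0.0416667⌋ = 23 → x.

PD87jx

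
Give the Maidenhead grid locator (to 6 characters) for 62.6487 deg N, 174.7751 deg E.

RP72jp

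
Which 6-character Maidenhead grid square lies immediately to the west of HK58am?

Longitude subsquare a = 0; −1 → -1, wraps to 23 = x, carry into square.
Longitude square 5; −1 → 4.
The latitude characters are unchanged.

HK48xm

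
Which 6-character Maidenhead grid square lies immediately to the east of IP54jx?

IP54kx

Longitude subsquare j = 9; +1 → 10 = k.
The latitude characters are unchanged.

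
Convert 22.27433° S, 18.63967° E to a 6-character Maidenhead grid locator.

JG97hr

Offset from 180°W / 90°S: lon 198.6397°, lat 67.7257°.
Field (20°×10°, letters A–R): lon ⌊198.6397/20⌋ = 9 → J; lat ⌊67.7257/10⌋ = 6 → G.
Square (2°×1°, digits 0–9): lon ⌊18.6397/2⌋ = 9; lat ⌊7.7257/1⌋ = 7.
Subsquare (5′×2.5′, letters a–x): lon ⌊0.6397/0.0833333⌋ = 7 → h; lat ⌊0.7257/0.0416667⌋ = 17 → r.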